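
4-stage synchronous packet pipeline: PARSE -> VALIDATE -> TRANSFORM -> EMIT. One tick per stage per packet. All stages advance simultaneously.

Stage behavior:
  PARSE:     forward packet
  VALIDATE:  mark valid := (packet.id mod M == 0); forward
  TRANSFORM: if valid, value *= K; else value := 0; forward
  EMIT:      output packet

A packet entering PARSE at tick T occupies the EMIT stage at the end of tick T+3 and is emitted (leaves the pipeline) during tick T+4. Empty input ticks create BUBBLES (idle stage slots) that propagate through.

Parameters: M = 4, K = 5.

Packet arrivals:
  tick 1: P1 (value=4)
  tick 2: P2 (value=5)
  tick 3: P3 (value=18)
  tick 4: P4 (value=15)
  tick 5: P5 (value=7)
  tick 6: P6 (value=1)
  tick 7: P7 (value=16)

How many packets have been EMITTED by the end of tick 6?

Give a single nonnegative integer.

Answer: 2

Derivation:
Tick 1: [PARSE:P1(v=4,ok=F), VALIDATE:-, TRANSFORM:-, EMIT:-] out:-; in:P1
Tick 2: [PARSE:P2(v=5,ok=F), VALIDATE:P1(v=4,ok=F), TRANSFORM:-, EMIT:-] out:-; in:P2
Tick 3: [PARSE:P3(v=18,ok=F), VALIDATE:P2(v=5,ok=F), TRANSFORM:P1(v=0,ok=F), EMIT:-] out:-; in:P3
Tick 4: [PARSE:P4(v=15,ok=F), VALIDATE:P3(v=18,ok=F), TRANSFORM:P2(v=0,ok=F), EMIT:P1(v=0,ok=F)] out:-; in:P4
Tick 5: [PARSE:P5(v=7,ok=F), VALIDATE:P4(v=15,ok=T), TRANSFORM:P3(v=0,ok=F), EMIT:P2(v=0,ok=F)] out:P1(v=0); in:P5
Tick 6: [PARSE:P6(v=1,ok=F), VALIDATE:P5(v=7,ok=F), TRANSFORM:P4(v=75,ok=T), EMIT:P3(v=0,ok=F)] out:P2(v=0); in:P6
Emitted by tick 6: ['P1', 'P2']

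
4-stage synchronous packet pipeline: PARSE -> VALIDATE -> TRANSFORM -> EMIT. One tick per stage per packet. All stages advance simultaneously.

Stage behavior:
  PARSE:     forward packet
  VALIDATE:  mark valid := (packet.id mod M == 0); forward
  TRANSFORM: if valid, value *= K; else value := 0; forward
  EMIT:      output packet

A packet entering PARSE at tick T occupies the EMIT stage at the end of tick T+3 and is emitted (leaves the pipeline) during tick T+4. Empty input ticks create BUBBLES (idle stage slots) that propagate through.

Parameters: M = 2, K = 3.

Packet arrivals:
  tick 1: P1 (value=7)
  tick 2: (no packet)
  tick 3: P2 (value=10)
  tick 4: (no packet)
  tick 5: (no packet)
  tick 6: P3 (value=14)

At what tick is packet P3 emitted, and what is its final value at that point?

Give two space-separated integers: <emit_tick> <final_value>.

Tick 1: [PARSE:P1(v=7,ok=F), VALIDATE:-, TRANSFORM:-, EMIT:-] out:-; in:P1
Tick 2: [PARSE:-, VALIDATE:P1(v=7,ok=F), TRANSFORM:-, EMIT:-] out:-; in:-
Tick 3: [PARSE:P2(v=10,ok=F), VALIDATE:-, TRANSFORM:P1(v=0,ok=F), EMIT:-] out:-; in:P2
Tick 4: [PARSE:-, VALIDATE:P2(v=10,ok=T), TRANSFORM:-, EMIT:P1(v=0,ok=F)] out:-; in:-
Tick 5: [PARSE:-, VALIDATE:-, TRANSFORM:P2(v=30,ok=T), EMIT:-] out:P1(v=0); in:-
Tick 6: [PARSE:P3(v=14,ok=F), VALIDATE:-, TRANSFORM:-, EMIT:P2(v=30,ok=T)] out:-; in:P3
Tick 7: [PARSE:-, VALIDATE:P3(v=14,ok=F), TRANSFORM:-, EMIT:-] out:P2(v=30); in:-
Tick 8: [PARSE:-, VALIDATE:-, TRANSFORM:P3(v=0,ok=F), EMIT:-] out:-; in:-
Tick 9: [PARSE:-, VALIDATE:-, TRANSFORM:-, EMIT:P3(v=0,ok=F)] out:-; in:-
Tick 10: [PARSE:-, VALIDATE:-, TRANSFORM:-, EMIT:-] out:P3(v=0); in:-
P3: arrives tick 6, valid=False (id=3, id%2=1), emit tick 10, final value 0

Answer: 10 0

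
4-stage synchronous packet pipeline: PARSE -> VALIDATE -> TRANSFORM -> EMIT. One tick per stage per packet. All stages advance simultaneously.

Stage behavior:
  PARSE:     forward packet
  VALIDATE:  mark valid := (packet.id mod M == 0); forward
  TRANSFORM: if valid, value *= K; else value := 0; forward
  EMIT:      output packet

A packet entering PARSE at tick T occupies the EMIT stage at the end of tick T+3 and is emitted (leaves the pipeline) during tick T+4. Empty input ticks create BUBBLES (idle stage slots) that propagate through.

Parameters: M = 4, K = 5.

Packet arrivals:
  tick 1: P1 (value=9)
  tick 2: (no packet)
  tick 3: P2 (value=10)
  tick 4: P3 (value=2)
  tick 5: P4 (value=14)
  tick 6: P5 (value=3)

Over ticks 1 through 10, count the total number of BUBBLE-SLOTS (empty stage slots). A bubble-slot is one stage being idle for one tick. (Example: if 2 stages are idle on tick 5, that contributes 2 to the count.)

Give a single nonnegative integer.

Answer: 20

Derivation:
Tick 1: [PARSE:P1(v=9,ok=F), VALIDATE:-, TRANSFORM:-, EMIT:-] out:-; bubbles=3
Tick 2: [PARSE:-, VALIDATE:P1(v=9,ok=F), TRANSFORM:-, EMIT:-] out:-; bubbles=3
Tick 3: [PARSE:P2(v=10,ok=F), VALIDATE:-, TRANSFORM:P1(v=0,ok=F), EMIT:-] out:-; bubbles=2
Tick 4: [PARSE:P3(v=2,ok=F), VALIDATE:P2(v=10,ok=F), TRANSFORM:-, EMIT:P1(v=0,ok=F)] out:-; bubbles=1
Tick 5: [PARSE:P4(v=14,ok=F), VALIDATE:P3(v=2,ok=F), TRANSFORM:P2(v=0,ok=F), EMIT:-] out:P1(v=0); bubbles=1
Tick 6: [PARSE:P5(v=3,ok=F), VALIDATE:P4(v=14,ok=T), TRANSFORM:P3(v=0,ok=F), EMIT:P2(v=0,ok=F)] out:-; bubbles=0
Tick 7: [PARSE:-, VALIDATE:P5(v=3,ok=F), TRANSFORM:P4(v=70,ok=T), EMIT:P3(v=0,ok=F)] out:P2(v=0); bubbles=1
Tick 8: [PARSE:-, VALIDATE:-, TRANSFORM:P5(v=0,ok=F), EMIT:P4(v=70,ok=T)] out:P3(v=0); bubbles=2
Tick 9: [PARSE:-, VALIDATE:-, TRANSFORM:-, EMIT:P5(v=0,ok=F)] out:P4(v=70); bubbles=3
Tick 10: [PARSE:-, VALIDATE:-, TRANSFORM:-, EMIT:-] out:P5(v=0); bubbles=4
Total bubble-slots: 20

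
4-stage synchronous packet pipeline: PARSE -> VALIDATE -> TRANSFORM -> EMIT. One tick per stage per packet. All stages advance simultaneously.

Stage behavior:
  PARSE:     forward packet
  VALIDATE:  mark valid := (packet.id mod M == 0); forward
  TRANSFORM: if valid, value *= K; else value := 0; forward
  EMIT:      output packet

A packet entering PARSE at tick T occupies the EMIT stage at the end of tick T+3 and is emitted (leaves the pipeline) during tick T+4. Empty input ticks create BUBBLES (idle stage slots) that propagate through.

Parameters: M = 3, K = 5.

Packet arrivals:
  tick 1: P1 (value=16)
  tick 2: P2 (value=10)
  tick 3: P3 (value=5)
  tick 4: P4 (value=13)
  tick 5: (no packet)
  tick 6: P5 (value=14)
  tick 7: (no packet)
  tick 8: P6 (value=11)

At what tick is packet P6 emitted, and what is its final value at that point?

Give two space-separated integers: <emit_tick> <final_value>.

Tick 1: [PARSE:P1(v=16,ok=F), VALIDATE:-, TRANSFORM:-, EMIT:-] out:-; in:P1
Tick 2: [PARSE:P2(v=10,ok=F), VALIDATE:P1(v=16,ok=F), TRANSFORM:-, EMIT:-] out:-; in:P2
Tick 3: [PARSE:P3(v=5,ok=F), VALIDATE:P2(v=10,ok=F), TRANSFORM:P1(v=0,ok=F), EMIT:-] out:-; in:P3
Tick 4: [PARSE:P4(v=13,ok=F), VALIDATE:P3(v=5,ok=T), TRANSFORM:P2(v=0,ok=F), EMIT:P1(v=0,ok=F)] out:-; in:P4
Tick 5: [PARSE:-, VALIDATE:P4(v=13,ok=F), TRANSFORM:P3(v=25,ok=T), EMIT:P2(v=0,ok=F)] out:P1(v=0); in:-
Tick 6: [PARSE:P5(v=14,ok=F), VALIDATE:-, TRANSFORM:P4(v=0,ok=F), EMIT:P3(v=25,ok=T)] out:P2(v=0); in:P5
Tick 7: [PARSE:-, VALIDATE:P5(v=14,ok=F), TRANSFORM:-, EMIT:P4(v=0,ok=F)] out:P3(v=25); in:-
Tick 8: [PARSE:P6(v=11,ok=F), VALIDATE:-, TRANSFORM:P5(v=0,ok=F), EMIT:-] out:P4(v=0); in:P6
Tick 9: [PARSE:-, VALIDATE:P6(v=11,ok=T), TRANSFORM:-, EMIT:P5(v=0,ok=F)] out:-; in:-
Tick 10: [PARSE:-, VALIDATE:-, TRANSFORM:P6(v=55,ok=T), EMIT:-] out:P5(v=0); in:-
Tick 11: [PARSE:-, VALIDATE:-, TRANSFORM:-, EMIT:P6(v=55,ok=T)] out:-; in:-
Tick 12: [PARSE:-, VALIDATE:-, TRANSFORM:-, EMIT:-] out:P6(v=55); in:-
P6: arrives tick 8, valid=True (id=6, id%3=0), emit tick 12, final value 55

Answer: 12 55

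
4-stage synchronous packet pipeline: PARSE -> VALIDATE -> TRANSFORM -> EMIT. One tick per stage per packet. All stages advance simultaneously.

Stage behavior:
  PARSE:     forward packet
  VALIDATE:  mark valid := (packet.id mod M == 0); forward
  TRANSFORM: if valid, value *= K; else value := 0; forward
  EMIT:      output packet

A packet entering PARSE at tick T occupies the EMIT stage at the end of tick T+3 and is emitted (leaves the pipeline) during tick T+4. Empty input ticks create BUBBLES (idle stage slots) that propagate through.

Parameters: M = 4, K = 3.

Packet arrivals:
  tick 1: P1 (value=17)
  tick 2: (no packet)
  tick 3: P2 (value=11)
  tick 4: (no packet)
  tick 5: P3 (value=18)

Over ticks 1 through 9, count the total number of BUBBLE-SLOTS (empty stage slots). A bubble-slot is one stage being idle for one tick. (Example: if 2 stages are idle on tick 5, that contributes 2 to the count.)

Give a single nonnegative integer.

Tick 1: [PARSE:P1(v=17,ok=F), VALIDATE:-, TRANSFORM:-, EMIT:-] out:-; bubbles=3
Tick 2: [PARSE:-, VALIDATE:P1(v=17,ok=F), TRANSFORM:-, EMIT:-] out:-; bubbles=3
Tick 3: [PARSE:P2(v=11,ok=F), VALIDATE:-, TRANSFORM:P1(v=0,ok=F), EMIT:-] out:-; bubbles=2
Tick 4: [PARSE:-, VALIDATE:P2(v=11,ok=F), TRANSFORM:-, EMIT:P1(v=0,ok=F)] out:-; bubbles=2
Tick 5: [PARSE:P3(v=18,ok=F), VALIDATE:-, TRANSFORM:P2(v=0,ok=F), EMIT:-] out:P1(v=0); bubbles=2
Tick 6: [PARSE:-, VALIDATE:P3(v=18,ok=F), TRANSFORM:-, EMIT:P2(v=0,ok=F)] out:-; bubbles=2
Tick 7: [PARSE:-, VALIDATE:-, TRANSFORM:P3(v=0,ok=F), EMIT:-] out:P2(v=0); bubbles=3
Tick 8: [PARSE:-, VALIDATE:-, TRANSFORM:-, EMIT:P3(v=0,ok=F)] out:-; bubbles=3
Tick 9: [PARSE:-, VALIDATE:-, TRANSFORM:-, EMIT:-] out:P3(v=0); bubbles=4
Total bubble-slots: 24

Answer: 24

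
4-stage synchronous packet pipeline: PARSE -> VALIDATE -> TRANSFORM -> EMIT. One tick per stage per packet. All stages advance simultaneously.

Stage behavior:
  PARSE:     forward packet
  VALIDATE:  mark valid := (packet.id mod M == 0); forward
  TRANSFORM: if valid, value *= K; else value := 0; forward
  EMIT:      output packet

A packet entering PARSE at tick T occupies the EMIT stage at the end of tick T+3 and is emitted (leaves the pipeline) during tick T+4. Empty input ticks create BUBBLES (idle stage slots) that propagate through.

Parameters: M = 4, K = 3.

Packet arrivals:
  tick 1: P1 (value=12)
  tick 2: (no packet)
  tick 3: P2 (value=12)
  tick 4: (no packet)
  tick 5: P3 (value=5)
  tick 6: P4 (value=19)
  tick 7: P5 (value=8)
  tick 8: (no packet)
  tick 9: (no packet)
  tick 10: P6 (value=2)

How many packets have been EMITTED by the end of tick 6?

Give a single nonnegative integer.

Answer: 1

Derivation:
Tick 1: [PARSE:P1(v=12,ok=F), VALIDATE:-, TRANSFORM:-, EMIT:-] out:-; in:P1
Tick 2: [PARSE:-, VALIDATE:P1(v=12,ok=F), TRANSFORM:-, EMIT:-] out:-; in:-
Tick 3: [PARSE:P2(v=12,ok=F), VALIDATE:-, TRANSFORM:P1(v=0,ok=F), EMIT:-] out:-; in:P2
Tick 4: [PARSE:-, VALIDATE:P2(v=12,ok=F), TRANSFORM:-, EMIT:P1(v=0,ok=F)] out:-; in:-
Tick 5: [PARSE:P3(v=5,ok=F), VALIDATE:-, TRANSFORM:P2(v=0,ok=F), EMIT:-] out:P1(v=0); in:P3
Tick 6: [PARSE:P4(v=19,ok=F), VALIDATE:P3(v=5,ok=F), TRANSFORM:-, EMIT:P2(v=0,ok=F)] out:-; in:P4
Emitted by tick 6: ['P1']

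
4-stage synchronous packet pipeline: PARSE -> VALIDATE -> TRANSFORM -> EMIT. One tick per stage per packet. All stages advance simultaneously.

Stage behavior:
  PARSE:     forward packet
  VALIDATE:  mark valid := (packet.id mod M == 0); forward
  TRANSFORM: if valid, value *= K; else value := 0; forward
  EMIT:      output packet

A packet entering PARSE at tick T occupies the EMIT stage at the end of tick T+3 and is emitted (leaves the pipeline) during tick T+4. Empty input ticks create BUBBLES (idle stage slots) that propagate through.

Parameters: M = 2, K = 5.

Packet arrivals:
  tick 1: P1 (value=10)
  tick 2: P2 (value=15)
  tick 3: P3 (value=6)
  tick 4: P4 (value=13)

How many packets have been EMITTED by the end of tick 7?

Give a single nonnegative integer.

Answer: 3

Derivation:
Tick 1: [PARSE:P1(v=10,ok=F), VALIDATE:-, TRANSFORM:-, EMIT:-] out:-; in:P1
Tick 2: [PARSE:P2(v=15,ok=F), VALIDATE:P1(v=10,ok=F), TRANSFORM:-, EMIT:-] out:-; in:P2
Tick 3: [PARSE:P3(v=6,ok=F), VALIDATE:P2(v=15,ok=T), TRANSFORM:P1(v=0,ok=F), EMIT:-] out:-; in:P3
Tick 4: [PARSE:P4(v=13,ok=F), VALIDATE:P3(v=6,ok=F), TRANSFORM:P2(v=75,ok=T), EMIT:P1(v=0,ok=F)] out:-; in:P4
Tick 5: [PARSE:-, VALIDATE:P4(v=13,ok=T), TRANSFORM:P3(v=0,ok=F), EMIT:P2(v=75,ok=T)] out:P1(v=0); in:-
Tick 6: [PARSE:-, VALIDATE:-, TRANSFORM:P4(v=65,ok=T), EMIT:P3(v=0,ok=F)] out:P2(v=75); in:-
Tick 7: [PARSE:-, VALIDATE:-, TRANSFORM:-, EMIT:P4(v=65,ok=T)] out:P3(v=0); in:-
Emitted by tick 7: ['P1', 'P2', 'P3']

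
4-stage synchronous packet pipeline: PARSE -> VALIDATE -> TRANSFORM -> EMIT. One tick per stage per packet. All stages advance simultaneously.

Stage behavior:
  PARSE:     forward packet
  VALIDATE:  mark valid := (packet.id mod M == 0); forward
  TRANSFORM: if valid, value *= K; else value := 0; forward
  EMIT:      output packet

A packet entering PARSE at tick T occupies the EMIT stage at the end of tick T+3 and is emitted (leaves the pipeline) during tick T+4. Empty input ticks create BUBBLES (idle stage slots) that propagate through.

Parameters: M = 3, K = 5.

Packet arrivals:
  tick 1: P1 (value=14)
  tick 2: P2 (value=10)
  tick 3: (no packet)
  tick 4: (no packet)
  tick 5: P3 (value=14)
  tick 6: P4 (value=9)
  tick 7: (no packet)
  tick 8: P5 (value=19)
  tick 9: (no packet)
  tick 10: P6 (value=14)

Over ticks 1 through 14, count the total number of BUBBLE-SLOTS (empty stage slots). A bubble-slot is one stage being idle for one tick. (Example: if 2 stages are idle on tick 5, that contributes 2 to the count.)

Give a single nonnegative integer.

Tick 1: [PARSE:P1(v=14,ok=F), VALIDATE:-, TRANSFORM:-, EMIT:-] out:-; bubbles=3
Tick 2: [PARSE:P2(v=10,ok=F), VALIDATE:P1(v=14,ok=F), TRANSFORM:-, EMIT:-] out:-; bubbles=2
Tick 3: [PARSE:-, VALIDATE:P2(v=10,ok=F), TRANSFORM:P1(v=0,ok=F), EMIT:-] out:-; bubbles=2
Tick 4: [PARSE:-, VALIDATE:-, TRANSFORM:P2(v=0,ok=F), EMIT:P1(v=0,ok=F)] out:-; bubbles=2
Tick 5: [PARSE:P3(v=14,ok=F), VALIDATE:-, TRANSFORM:-, EMIT:P2(v=0,ok=F)] out:P1(v=0); bubbles=2
Tick 6: [PARSE:P4(v=9,ok=F), VALIDATE:P3(v=14,ok=T), TRANSFORM:-, EMIT:-] out:P2(v=0); bubbles=2
Tick 7: [PARSE:-, VALIDATE:P4(v=9,ok=F), TRANSFORM:P3(v=70,ok=T), EMIT:-] out:-; bubbles=2
Tick 8: [PARSE:P5(v=19,ok=F), VALIDATE:-, TRANSFORM:P4(v=0,ok=F), EMIT:P3(v=70,ok=T)] out:-; bubbles=1
Tick 9: [PARSE:-, VALIDATE:P5(v=19,ok=F), TRANSFORM:-, EMIT:P4(v=0,ok=F)] out:P3(v=70); bubbles=2
Tick 10: [PARSE:P6(v=14,ok=F), VALIDATE:-, TRANSFORM:P5(v=0,ok=F), EMIT:-] out:P4(v=0); bubbles=2
Tick 11: [PARSE:-, VALIDATE:P6(v=14,ok=T), TRANSFORM:-, EMIT:P5(v=0,ok=F)] out:-; bubbles=2
Tick 12: [PARSE:-, VALIDATE:-, TRANSFORM:P6(v=70,ok=T), EMIT:-] out:P5(v=0); bubbles=3
Tick 13: [PARSE:-, VALIDATE:-, TRANSFORM:-, EMIT:P6(v=70,ok=T)] out:-; bubbles=3
Tick 14: [PARSE:-, VALIDATE:-, TRANSFORM:-, EMIT:-] out:P6(v=70); bubbles=4
Total bubble-slots: 32

Answer: 32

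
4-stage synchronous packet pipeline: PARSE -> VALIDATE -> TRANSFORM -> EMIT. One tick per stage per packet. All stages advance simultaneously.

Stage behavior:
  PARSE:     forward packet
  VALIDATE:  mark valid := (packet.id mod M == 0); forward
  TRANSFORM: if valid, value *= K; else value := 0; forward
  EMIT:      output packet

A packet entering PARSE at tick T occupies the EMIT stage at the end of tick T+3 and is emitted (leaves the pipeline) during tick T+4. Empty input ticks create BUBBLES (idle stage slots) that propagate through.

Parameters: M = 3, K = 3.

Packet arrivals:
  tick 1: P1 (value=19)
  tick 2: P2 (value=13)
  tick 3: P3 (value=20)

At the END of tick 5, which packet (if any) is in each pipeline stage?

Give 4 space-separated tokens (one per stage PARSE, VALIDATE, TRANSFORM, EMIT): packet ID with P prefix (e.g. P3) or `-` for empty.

Answer: - - P3 P2

Derivation:
Tick 1: [PARSE:P1(v=19,ok=F), VALIDATE:-, TRANSFORM:-, EMIT:-] out:-; in:P1
Tick 2: [PARSE:P2(v=13,ok=F), VALIDATE:P1(v=19,ok=F), TRANSFORM:-, EMIT:-] out:-; in:P2
Tick 3: [PARSE:P3(v=20,ok=F), VALIDATE:P2(v=13,ok=F), TRANSFORM:P1(v=0,ok=F), EMIT:-] out:-; in:P3
Tick 4: [PARSE:-, VALIDATE:P3(v=20,ok=T), TRANSFORM:P2(v=0,ok=F), EMIT:P1(v=0,ok=F)] out:-; in:-
Tick 5: [PARSE:-, VALIDATE:-, TRANSFORM:P3(v=60,ok=T), EMIT:P2(v=0,ok=F)] out:P1(v=0); in:-
At end of tick 5: ['-', '-', 'P3', 'P2']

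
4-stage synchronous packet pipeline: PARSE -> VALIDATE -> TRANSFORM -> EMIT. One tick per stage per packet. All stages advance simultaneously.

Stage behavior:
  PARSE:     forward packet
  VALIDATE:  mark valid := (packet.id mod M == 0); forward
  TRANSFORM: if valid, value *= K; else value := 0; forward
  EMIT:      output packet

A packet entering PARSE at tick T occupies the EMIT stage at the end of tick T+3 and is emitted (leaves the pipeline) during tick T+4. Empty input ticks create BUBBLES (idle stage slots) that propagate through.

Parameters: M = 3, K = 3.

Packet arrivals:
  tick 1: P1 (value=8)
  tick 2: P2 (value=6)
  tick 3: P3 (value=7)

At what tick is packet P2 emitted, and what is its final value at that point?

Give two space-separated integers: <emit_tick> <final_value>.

Answer: 6 0

Derivation:
Tick 1: [PARSE:P1(v=8,ok=F), VALIDATE:-, TRANSFORM:-, EMIT:-] out:-; in:P1
Tick 2: [PARSE:P2(v=6,ok=F), VALIDATE:P1(v=8,ok=F), TRANSFORM:-, EMIT:-] out:-; in:P2
Tick 3: [PARSE:P3(v=7,ok=F), VALIDATE:P2(v=6,ok=F), TRANSFORM:P1(v=0,ok=F), EMIT:-] out:-; in:P3
Tick 4: [PARSE:-, VALIDATE:P3(v=7,ok=T), TRANSFORM:P2(v=0,ok=F), EMIT:P1(v=0,ok=F)] out:-; in:-
Tick 5: [PARSE:-, VALIDATE:-, TRANSFORM:P3(v=21,ok=T), EMIT:P2(v=0,ok=F)] out:P1(v=0); in:-
Tick 6: [PARSE:-, VALIDATE:-, TRANSFORM:-, EMIT:P3(v=21,ok=T)] out:P2(v=0); in:-
Tick 7: [PARSE:-, VALIDATE:-, TRANSFORM:-, EMIT:-] out:P3(v=21); in:-
P2: arrives tick 2, valid=False (id=2, id%3=2), emit tick 6, final value 0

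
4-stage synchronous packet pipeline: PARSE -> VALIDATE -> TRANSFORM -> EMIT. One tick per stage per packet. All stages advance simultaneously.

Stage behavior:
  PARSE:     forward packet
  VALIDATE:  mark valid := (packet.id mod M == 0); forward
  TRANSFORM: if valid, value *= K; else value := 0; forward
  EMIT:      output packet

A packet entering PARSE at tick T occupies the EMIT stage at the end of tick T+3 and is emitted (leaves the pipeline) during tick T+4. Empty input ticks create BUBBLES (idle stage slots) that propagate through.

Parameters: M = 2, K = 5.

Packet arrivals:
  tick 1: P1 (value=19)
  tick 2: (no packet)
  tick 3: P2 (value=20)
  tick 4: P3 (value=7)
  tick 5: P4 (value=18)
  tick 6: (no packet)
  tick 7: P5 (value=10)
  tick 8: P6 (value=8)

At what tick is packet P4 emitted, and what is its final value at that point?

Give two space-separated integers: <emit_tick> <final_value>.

Answer: 9 90

Derivation:
Tick 1: [PARSE:P1(v=19,ok=F), VALIDATE:-, TRANSFORM:-, EMIT:-] out:-; in:P1
Tick 2: [PARSE:-, VALIDATE:P1(v=19,ok=F), TRANSFORM:-, EMIT:-] out:-; in:-
Tick 3: [PARSE:P2(v=20,ok=F), VALIDATE:-, TRANSFORM:P1(v=0,ok=F), EMIT:-] out:-; in:P2
Tick 4: [PARSE:P3(v=7,ok=F), VALIDATE:P2(v=20,ok=T), TRANSFORM:-, EMIT:P1(v=0,ok=F)] out:-; in:P3
Tick 5: [PARSE:P4(v=18,ok=F), VALIDATE:P3(v=7,ok=F), TRANSFORM:P2(v=100,ok=T), EMIT:-] out:P1(v=0); in:P4
Tick 6: [PARSE:-, VALIDATE:P4(v=18,ok=T), TRANSFORM:P3(v=0,ok=F), EMIT:P2(v=100,ok=T)] out:-; in:-
Tick 7: [PARSE:P5(v=10,ok=F), VALIDATE:-, TRANSFORM:P4(v=90,ok=T), EMIT:P3(v=0,ok=F)] out:P2(v=100); in:P5
Tick 8: [PARSE:P6(v=8,ok=F), VALIDATE:P5(v=10,ok=F), TRANSFORM:-, EMIT:P4(v=90,ok=T)] out:P3(v=0); in:P6
Tick 9: [PARSE:-, VALIDATE:P6(v=8,ok=T), TRANSFORM:P5(v=0,ok=F), EMIT:-] out:P4(v=90); in:-
Tick 10: [PARSE:-, VALIDATE:-, TRANSFORM:P6(v=40,ok=T), EMIT:P5(v=0,ok=F)] out:-; in:-
Tick 11: [PARSE:-, VALIDATE:-, TRANSFORM:-, EMIT:P6(v=40,ok=T)] out:P5(v=0); in:-
Tick 12: [PARSE:-, VALIDATE:-, TRANSFORM:-, EMIT:-] out:P6(v=40); in:-
P4: arrives tick 5, valid=True (id=4, id%2=0), emit tick 9, final value 90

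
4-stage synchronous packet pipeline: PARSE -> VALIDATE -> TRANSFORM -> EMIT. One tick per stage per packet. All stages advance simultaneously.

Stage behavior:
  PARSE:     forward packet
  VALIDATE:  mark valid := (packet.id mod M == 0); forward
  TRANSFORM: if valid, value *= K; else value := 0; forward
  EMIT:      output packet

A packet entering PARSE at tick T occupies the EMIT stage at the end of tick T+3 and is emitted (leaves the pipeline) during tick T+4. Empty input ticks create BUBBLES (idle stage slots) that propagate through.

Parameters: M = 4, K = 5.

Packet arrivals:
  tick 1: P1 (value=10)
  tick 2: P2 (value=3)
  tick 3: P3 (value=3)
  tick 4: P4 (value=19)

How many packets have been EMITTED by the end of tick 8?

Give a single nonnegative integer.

Tick 1: [PARSE:P1(v=10,ok=F), VALIDATE:-, TRANSFORM:-, EMIT:-] out:-; in:P1
Tick 2: [PARSE:P2(v=3,ok=F), VALIDATE:P1(v=10,ok=F), TRANSFORM:-, EMIT:-] out:-; in:P2
Tick 3: [PARSE:P3(v=3,ok=F), VALIDATE:P2(v=3,ok=F), TRANSFORM:P1(v=0,ok=F), EMIT:-] out:-; in:P3
Tick 4: [PARSE:P4(v=19,ok=F), VALIDATE:P3(v=3,ok=F), TRANSFORM:P2(v=0,ok=F), EMIT:P1(v=0,ok=F)] out:-; in:P4
Tick 5: [PARSE:-, VALIDATE:P4(v=19,ok=T), TRANSFORM:P3(v=0,ok=F), EMIT:P2(v=0,ok=F)] out:P1(v=0); in:-
Tick 6: [PARSE:-, VALIDATE:-, TRANSFORM:P4(v=95,ok=T), EMIT:P3(v=0,ok=F)] out:P2(v=0); in:-
Tick 7: [PARSE:-, VALIDATE:-, TRANSFORM:-, EMIT:P4(v=95,ok=T)] out:P3(v=0); in:-
Tick 8: [PARSE:-, VALIDATE:-, TRANSFORM:-, EMIT:-] out:P4(v=95); in:-
Emitted by tick 8: ['P1', 'P2', 'P3', 'P4']

Answer: 4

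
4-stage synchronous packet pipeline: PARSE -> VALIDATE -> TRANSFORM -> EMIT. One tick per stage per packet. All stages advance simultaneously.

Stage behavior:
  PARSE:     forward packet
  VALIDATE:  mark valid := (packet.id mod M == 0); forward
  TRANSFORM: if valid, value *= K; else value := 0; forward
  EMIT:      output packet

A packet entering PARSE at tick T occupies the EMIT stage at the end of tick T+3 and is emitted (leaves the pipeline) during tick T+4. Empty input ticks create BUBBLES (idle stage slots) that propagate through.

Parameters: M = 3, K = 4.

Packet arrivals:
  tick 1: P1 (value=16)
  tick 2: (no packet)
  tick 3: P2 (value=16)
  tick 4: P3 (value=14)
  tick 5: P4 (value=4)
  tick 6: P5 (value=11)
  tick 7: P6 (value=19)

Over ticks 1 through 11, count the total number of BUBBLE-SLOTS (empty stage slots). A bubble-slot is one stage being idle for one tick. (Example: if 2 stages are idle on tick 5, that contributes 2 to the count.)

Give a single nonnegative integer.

Answer: 20

Derivation:
Tick 1: [PARSE:P1(v=16,ok=F), VALIDATE:-, TRANSFORM:-, EMIT:-] out:-; bubbles=3
Tick 2: [PARSE:-, VALIDATE:P1(v=16,ok=F), TRANSFORM:-, EMIT:-] out:-; bubbles=3
Tick 3: [PARSE:P2(v=16,ok=F), VALIDATE:-, TRANSFORM:P1(v=0,ok=F), EMIT:-] out:-; bubbles=2
Tick 4: [PARSE:P3(v=14,ok=F), VALIDATE:P2(v=16,ok=F), TRANSFORM:-, EMIT:P1(v=0,ok=F)] out:-; bubbles=1
Tick 5: [PARSE:P4(v=4,ok=F), VALIDATE:P3(v=14,ok=T), TRANSFORM:P2(v=0,ok=F), EMIT:-] out:P1(v=0); bubbles=1
Tick 6: [PARSE:P5(v=11,ok=F), VALIDATE:P4(v=4,ok=F), TRANSFORM:P3(v=56,ok=T), EMIT:P2(v=0,ok=F)] out:-; bubbles=0
Tick 7: [PARSE:P6(v=19,ok=F), VALIDATE:P5(v=11,ok=F), TRANSFORM:P4(v=0,ok=F), EMIT:P3(v=56,ok=T)] out:P2(v=0); bubbles=0
Tick 8: [PARSE:-, VALIDATE:P6(v=19,ok=T), TRANSFORM:P5(v=0,ok=F), EMIT:P4(v=0,ok=F)] out:P3(v=56); bubbles=1
Tick 9: [PARSE:-, VALIDATE:-, TRANSFORM:P6(v=76,ok=T), EMIT:P5(v=0,ok=F)] out:P4(v=0); bubbles=2
Tick 10: [PARSE:-, VALIDATE:-, TRANSFORM:-, EMIT:P6(v=76,ok=T)] out:P5(v=0); bubbles=3
Tick 11: [PARSE:-, VALIDATE:-, TRANSFORM:-, EMIT:-] out:P6(v=76); bubbles=4
Total bubble-slots: 20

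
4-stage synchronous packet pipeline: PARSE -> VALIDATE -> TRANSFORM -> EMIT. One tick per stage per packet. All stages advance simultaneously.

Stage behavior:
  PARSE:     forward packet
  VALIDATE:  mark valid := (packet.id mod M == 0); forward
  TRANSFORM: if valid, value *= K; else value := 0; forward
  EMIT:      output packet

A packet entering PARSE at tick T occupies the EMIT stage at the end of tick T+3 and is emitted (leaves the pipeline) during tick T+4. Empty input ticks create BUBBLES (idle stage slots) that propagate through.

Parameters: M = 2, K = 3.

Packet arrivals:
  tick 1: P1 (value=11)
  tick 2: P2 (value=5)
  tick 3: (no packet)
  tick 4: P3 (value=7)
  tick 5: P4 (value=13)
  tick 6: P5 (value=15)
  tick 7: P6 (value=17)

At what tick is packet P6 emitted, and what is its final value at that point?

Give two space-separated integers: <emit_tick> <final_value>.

Answer: 11 51

Derivation:
Tick 1: [PARSE:P1(v=11,ok=F), VALIDATE:-, TRANSFORM:-, EMIT:-] out:-; in:P1
Tick 2: [PARSE:P2(v=5,ok=F), VALIDATE:P1(v=11,ok=F), TRANSFORM:-, EMIT:-] out:-; in:P2
Tick 3: [PARSE:-, VALIDATE:P2(v=5,ok=T), TRANSFORM:P1(v=0,ok=F), EMIT:-] out:-; in:-
Tick 4: [PARSE:P3(v=7,ok=F), VALIDATE:-, TRANSFORM:P2(v=15,ok=T), EMIT:P1(v=0,ok=F)] out:-; in:P3
Tick 5: [PARSE:P4(v=13,ok=F), VALIDATE:P3(v=7,ok=F), TRANSFORM:-, EMIT:P2(v=15,ok=T)] out:P1(v=0); in:P4
Tick 6: [PARSE:P5(v=15,ok=F), VALIDATE:P4(v=13,ok=T), TRANSFORM:P3(v=0,ok=F), EMIT:-] out:P2(v=15); in:P5
Tick 7: [PARSE:P6(v=17,ok=F), VALIDATE:P5(v=15,ok=F), TRANSFORM:P4(v=39,ok=T), EMIT:P3(v=0,ok=F)] out:-; in:P6
Tick 8: [PARSE:-, VALIDATE:P6(v=17,ok=T), TRANSFORM:P5(v=0,ok=F), EMIT:P4(v=39,ok=T)] out:P3(v=0); in:-
Tick 9: [PARSE:-, VALIDATE:-, TRANSFORM:P6(v=51,ok=T), EMIT:P5(v=0,ok=F)] out:P4(v=39); in:-
Tick 10: [PARSE:-, VALIDATE:-, TRANSFORM:-, EMIT:P6(v=51,ok=T)] out:P5(v=0); in:-
Tick 11: [PARSE:-, VALIDATE:-, TRANSFORM:-, EMIT:-] out:P6(v=51); in:-
P6: arrives tick 7, valid=True (id=6, id%2=0), emit tick 11, final value 51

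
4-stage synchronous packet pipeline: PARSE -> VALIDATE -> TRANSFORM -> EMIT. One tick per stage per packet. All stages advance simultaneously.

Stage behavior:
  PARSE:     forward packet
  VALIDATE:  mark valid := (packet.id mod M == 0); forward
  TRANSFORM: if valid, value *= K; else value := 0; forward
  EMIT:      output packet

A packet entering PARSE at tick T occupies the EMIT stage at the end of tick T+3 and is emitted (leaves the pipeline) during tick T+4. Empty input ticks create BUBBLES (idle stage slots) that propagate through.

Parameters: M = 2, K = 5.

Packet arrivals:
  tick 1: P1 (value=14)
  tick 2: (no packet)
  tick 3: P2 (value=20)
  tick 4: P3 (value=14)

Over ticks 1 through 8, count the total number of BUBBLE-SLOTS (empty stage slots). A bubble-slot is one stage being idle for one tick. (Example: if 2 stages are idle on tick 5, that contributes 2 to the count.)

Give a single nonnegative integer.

Tick 1: [PARSE:P1(v=14,ok=F), VALIDATE:-, TRANSFORM:-, EMIT:-] out:-; bubbles=3
Tick 2: [PARSE:-, VALIDATE:P1(v=14,ok=F), TRANSFORM:-, EMIT:-] out:-; bubbles=3
Tick 3: [PARSE:P2(v=20,ok=F), VALIDATE:-, TRANSFORM:P1(v=0,ok=F), EMIT:-] out:-; bubbles=2
Tick 4: [PARSE:P3(v=14,ok=F), VALIDATE:P2(v=20,ok=T), TRANSFORM:-, EMIT:P1(v=0,ok=F)] out:-; bubbles=1
Tick 5: [PARSE:-, VALIDATE:P3(v=14,ok=F), TRANSFORM:P2(v=100,ok=T), EMIT:-] out:P1(v=0); bubbles=2
Tick 6: [PARSE:-, VALIDATE:-, TRANSFORM:P3(v=0,ok=F), EMIT:P2(v=100,ok=T)] out:-; bubbles=2
Tick 7: [PARSE:-, VALIDATE:-, TRANSFORM:-, EMIT:P3(v=0,ok=F)] out:P2(v=100); bubbles=3
Tick 8: [PARSE:-, VALIDATE:-, TRANSFORM:-, EMIT:-] out:P3(v=0); bubbles=4
Total bubble-slots: 20

Answer: 20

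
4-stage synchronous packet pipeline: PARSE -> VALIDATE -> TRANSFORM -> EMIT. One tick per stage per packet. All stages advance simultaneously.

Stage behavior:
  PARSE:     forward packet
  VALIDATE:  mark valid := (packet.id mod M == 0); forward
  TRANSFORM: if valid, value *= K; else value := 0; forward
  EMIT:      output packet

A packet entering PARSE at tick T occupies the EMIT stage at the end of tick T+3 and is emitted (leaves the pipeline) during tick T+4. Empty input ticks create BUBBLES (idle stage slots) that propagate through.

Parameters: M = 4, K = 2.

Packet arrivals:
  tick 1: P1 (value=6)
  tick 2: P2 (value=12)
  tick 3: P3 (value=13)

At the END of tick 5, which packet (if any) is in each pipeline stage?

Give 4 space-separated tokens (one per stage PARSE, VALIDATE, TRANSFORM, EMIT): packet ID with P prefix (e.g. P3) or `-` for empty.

Answer: - - P3 P2

Derivation:
Tick 1: [PARSE:P1(v=6,ok=F), VALIDATE:-, TRANSFORM:-, EMIT:-] out:-; in:P1
Tick 2: [PARSE:P2(v=12,ok=F), VALIDATE:P1(v=6,ok=F), TRANSFORM:-, EMIT:-] out:-; in:P2
Tick 3: [PARSE:P3(v=13,ok=F), VALIDATE:P2(v=12,ok=F), TRANSFORM:P1(v=0,ok=F), EMIT:-] out:-; in:P3
Tick 4: [PARSE:-, VALIDATE:P3(v=13,ok=F), TRANSFORM:P2(v=0,ok=F), EMIT:P1(v=0,ok=F)] out:-; in:-
Tick 5: [PARSE:-, VALIDATE:-, TRANSFORM:P3(v=0,ok=F), EMIT:P2(v=0,ok=F)] out:P1(v=0); in:-
At end of tick 5: ['-', '-', 'P3', 'P2']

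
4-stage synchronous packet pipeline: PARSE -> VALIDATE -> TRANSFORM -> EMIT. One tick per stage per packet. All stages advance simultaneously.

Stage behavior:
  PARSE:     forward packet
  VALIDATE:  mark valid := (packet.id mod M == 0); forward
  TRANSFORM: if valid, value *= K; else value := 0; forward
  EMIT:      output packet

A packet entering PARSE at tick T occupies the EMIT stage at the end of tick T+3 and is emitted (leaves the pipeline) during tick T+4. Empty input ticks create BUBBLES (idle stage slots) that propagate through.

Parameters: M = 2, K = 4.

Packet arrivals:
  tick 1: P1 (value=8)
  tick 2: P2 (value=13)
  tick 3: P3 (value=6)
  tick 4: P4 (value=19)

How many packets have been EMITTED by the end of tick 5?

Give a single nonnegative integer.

Answer: 1

Derivation:
Tick 1: [PARSE:P1(v=8,ok=F), VALIDATE:-, TRANSFORM:-, EMIT:-] out:-; in:P1
Tick 2: [PARSE:P2(v=13,ok=F), VALIDATE:P1(v=8,ok=F), TRANSFORM:-, EMIT:-] out:-; in:P2
Tick 3: [PARSE:P3(v=6,ok=F), VALIDATE:P2(v=13,ok=T), TRANSFORM:P1(v=0,ok=F), EMIT:-] out:-; in:P3
Tick 4: [PARSE:P4(v=19,ok=F), VALIDATE:P3(v=6,ok=F), TRANSFORM:P2(v=52,ok=T), EMIT:P1(v=0,ok=F)] out:-; in:P4
Tick 5: [PARSE:-, VALIDATE:P4(v=19,ok=T), TRANSFORM:P3(v=0,ok=F), EMIT:P2(v=52,ok=T)] out:P1(v=0); in:-
Emitted by tick 5: ['P1']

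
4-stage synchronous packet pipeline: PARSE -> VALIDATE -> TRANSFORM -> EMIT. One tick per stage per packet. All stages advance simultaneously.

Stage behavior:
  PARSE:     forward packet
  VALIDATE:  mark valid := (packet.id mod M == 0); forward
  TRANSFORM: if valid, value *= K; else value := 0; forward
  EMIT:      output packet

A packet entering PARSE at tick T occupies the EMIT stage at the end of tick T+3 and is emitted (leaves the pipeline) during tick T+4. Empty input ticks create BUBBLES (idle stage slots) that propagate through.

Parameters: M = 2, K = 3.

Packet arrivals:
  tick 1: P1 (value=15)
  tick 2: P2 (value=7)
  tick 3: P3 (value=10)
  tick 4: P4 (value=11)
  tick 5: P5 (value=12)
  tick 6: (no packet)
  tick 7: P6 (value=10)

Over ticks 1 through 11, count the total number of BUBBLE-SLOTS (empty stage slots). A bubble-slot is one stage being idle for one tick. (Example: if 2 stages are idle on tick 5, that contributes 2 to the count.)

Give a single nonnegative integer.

Tick 1: [PARSE:P1(v=15,ok=F), VALIDATE:-, TRANSFORM:-, EMIT:-] out:-; bubbles=3
Tick 2: [PARSE:P2(v=7,ok=F), VALIDATE:P1(v=15,ok=F), TRANSFORM:-, EMIT:-] out:-; bubbles=2
Tick 3: [PARSE:P3(v=10,ok=F), VALIDATE:P2(v=7,ok=T), TRANSFORM:P1(v=0,ok=F), EMIT:-] out:-; bubbles=1
Tick 4: [PARSE:P4(v=11,ok=F), VALIDATE:P3(v=10,ok=F), TRANSFORM:P2(v=21,ok=T), EMIT:P1(v=0,ok=F)] out:-; bubbles=0
Tick 5: [PARSE:P5(v=12,ok=F), VALIDATE:P4(v=11,ok=T), TRANSFORM:P3(v=0,ok=F), EMIT:P2(v=21,ok=T)] out:P1(v=0); bubbles=0
Tick 6: [PARSE:-, VALIDATE:P5(v=12,ok=F), TRANSFORM:P4(v=33,ok=T), EMIT:P3(v=0,ok=F)] out:P2(v=21); bubbles=1
Tick 7: [PARSE:P6(v=10,ok=F), VALIDATE:-, TRANSFORM:P5(v=0,ok=F), EMIT:P4(v=33,ok=T)] out:P3(v=0); bubbles=1
Tick 8: [PARSE:-, VALIDATE:P6(v=10,ok=T), TRANSFORM:-, EMIT:P5(v=0,ok=F)] out:P4(v=33); bubbles=2
Tick 9: [PARSE:-, VALIDATE:-, TRANSFORM:P6(v=30,ok=T), EMIT:-] out:P5(v=0); bubbles=3
Tick 10: [PARSE:-, VALIDATE:-, TRANSFORM:-, EMIT:P6(v=30,ok=T)] out:-; bubbles=3
Tick 11: [PARSE:-, VALIDATE:-, TRANSFORM:-, EMIT:-] out:P6(v=30); bubbles=4
Total bubble-slots: 20

Answer: 20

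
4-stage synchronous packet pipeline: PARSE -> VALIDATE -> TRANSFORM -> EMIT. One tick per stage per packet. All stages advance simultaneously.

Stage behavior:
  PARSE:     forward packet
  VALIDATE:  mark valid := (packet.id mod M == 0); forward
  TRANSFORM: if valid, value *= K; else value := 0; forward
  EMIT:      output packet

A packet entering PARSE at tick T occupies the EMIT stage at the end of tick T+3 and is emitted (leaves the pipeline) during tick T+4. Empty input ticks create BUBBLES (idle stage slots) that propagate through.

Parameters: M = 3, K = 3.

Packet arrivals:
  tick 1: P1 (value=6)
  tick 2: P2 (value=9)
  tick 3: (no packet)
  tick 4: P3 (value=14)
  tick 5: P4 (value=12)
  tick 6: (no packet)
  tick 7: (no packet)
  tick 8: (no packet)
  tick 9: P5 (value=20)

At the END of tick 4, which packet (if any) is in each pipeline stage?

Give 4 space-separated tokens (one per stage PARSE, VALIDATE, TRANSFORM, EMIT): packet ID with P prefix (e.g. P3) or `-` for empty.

Answer: P3 - P2 P1

Derivation:
Tick 1: [PARSE:P1(v=6,ok=F), VALIDATE:-, TRANSFORM:-, EMIT:-] out:-; in:P1
Tick 2: [PARSE:P2(v=9,ok=F), VALIDATE:P1(v=6,ok=F), TRANSFORM:-, EMIT:-] out:-; in:P2
Tick 3: [PARSE:-, VALIDATE:P2(v=9,ok=F), TRANSFORM:P1(v=0,ok=F), EMIT:-] out:-; in:-
Tick 4: [PARSE:P3(v=14,ok=F), VALIDATE:-, TRANSFORM:P2(v=0,ok=F), EMIT:P1(v=0,ok=F)] out:-; in:P3
At end of tick 4: ['P3', '-', 'P2', 'P1']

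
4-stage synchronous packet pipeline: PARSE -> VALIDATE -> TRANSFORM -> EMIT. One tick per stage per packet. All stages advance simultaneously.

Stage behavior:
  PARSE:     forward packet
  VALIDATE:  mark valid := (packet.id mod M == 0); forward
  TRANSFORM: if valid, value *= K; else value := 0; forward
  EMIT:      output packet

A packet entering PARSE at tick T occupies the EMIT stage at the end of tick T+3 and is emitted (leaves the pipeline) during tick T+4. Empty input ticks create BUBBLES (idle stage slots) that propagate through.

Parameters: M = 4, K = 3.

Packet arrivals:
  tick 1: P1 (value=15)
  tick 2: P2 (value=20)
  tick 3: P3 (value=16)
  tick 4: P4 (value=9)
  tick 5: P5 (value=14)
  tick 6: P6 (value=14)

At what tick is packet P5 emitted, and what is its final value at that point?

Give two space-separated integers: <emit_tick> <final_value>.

Answer: 9 0

Derivation:
Tick 1: [PARSE:P1(v=15,ok=F), VALIDATE:-, TRANSFORM:-, EMIT:-] out:-; in:P1
Tick 2: [PARSE:P2(v=20,ok=F), VALIDATE:P1(v=15,ok=F), TRANSFORM:-, EMIT:-] out:-; in:P2
Tick 3: [PARSE:P3(v=16,ok=F), VALIDATE:P2(v=20,ok=F), TRANSFORM:P1(v=0,ok=F), EMIT:-] out:-; in:P3
Tick 4: [PARSE:P4(v=9,ok=F), VALIDATE:P3(v=16,ok=F), TRANSFORM:P2(v=0,ok=F), EMIT:P1(v=0,ok=F)] out:-; in:P4
Tick 5: [PARSE:P5(v=14,ok=F), VALIDATE:P4(v=9,ok=T), TRANSFORM:P3(v=0,ok=F), EMIT:P2(v=0,ok=F)] out:P1(v=0); in:P5
Tick 6: [PARSE:P6(v=14,ok=F), VALIDATE:P5(v=14,ok=F), TRANSFORM:P4(v=27,ok=T), EMIT:P3(v=0,ok=F)] out:P2(v=0); in:P6
Tick 7: [PARSE:-, VALIDATE:P6(v=14,ok=F), TRANSFORM:P5(v=0,ok=F), EMIT:P4(v=27,ok=T)] out:P3(v=0); in:-
Tick 8: [PARSE:-, VALIDATE:-, TRANSFORM:P6(v=0,ok=F), EMIT:P5(v=0,ok=F)] out:P4(v=27); in:-
Tick 9: [PARSE:-, VALIDATE:-, TRANSFORM:-, EMIT:P6(v=0,ok=F)] out:P5(v=0); in:-
Tick 10: [PARSE:-, VALIDATE:-, TRANSFORM:-, EMIT:-] out:P6(v=0); in:-
P5: arrives tick 5, valid=False (id=5, id%4=1), emit tick 9, final value 0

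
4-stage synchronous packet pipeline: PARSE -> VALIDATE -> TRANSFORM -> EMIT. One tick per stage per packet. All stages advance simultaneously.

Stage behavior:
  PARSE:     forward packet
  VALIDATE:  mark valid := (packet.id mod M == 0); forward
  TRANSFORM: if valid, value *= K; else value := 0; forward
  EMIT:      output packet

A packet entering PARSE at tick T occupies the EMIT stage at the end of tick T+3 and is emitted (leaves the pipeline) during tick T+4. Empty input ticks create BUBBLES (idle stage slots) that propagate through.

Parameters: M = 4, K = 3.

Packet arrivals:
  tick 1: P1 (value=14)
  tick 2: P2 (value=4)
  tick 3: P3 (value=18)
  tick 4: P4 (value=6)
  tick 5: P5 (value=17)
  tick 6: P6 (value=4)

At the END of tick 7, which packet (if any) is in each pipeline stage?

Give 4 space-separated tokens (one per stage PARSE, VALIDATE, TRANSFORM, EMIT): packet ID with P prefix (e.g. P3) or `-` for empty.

Tick 1: [PARSE:P1(v=14,ok=F), VALIDATE:-, TRANSFORM:-, EMIT:-] out:-; in:P1
Tick 2: [PARSE:P2(v=4,ok=F), VALIDATE:P1(v=14,ok=F), TRANSFORM:-, EMIT:-] out:-; in:P2
Tick 3: [PARSE:P3(v=18,ok=F), VALIDATE:P2(v=4,ok=F), TRANSFORM:P1(v=0,ok=F), EMIT:-] out:-; in:P3
Tick 4: [PARSE:P4(v=6,ok=F), VALIDATE:P3(v=18,ok=F), TRANSFORM:P2(v=0,ok=F), EMIT:P1(v=0,ok=F)] out:-; in:P4
Tick 5: [PARSE:P5(v=17,ok=F), VALIDATE:P4(v=6,ok=T), TRANSFORM:P3(v=0,ok=F), EMIT:P2(v=0,ok=F)] out:P1(v=0); in:P5
Tick 6: [PARSE:P6(v=4,ok=F), VALIDATE:P5(v=17,ok=F), TRANSFORM:P4(v=18,ok=T), EMIT:P3(v=0,ok=F)] out:P2(v=0); in:P6
Tick 7: [PARSE:-, VALIDATE:P6(v=4,ok=F), TRANSFORM:P5(v=0,ok=F), EMIT:P4(v=18,ok=T)] out:P3(v=0); in:-
At end of tick 7: ['-', 'P6', 'P5', 'P4']

Answer: - P6 P5 P4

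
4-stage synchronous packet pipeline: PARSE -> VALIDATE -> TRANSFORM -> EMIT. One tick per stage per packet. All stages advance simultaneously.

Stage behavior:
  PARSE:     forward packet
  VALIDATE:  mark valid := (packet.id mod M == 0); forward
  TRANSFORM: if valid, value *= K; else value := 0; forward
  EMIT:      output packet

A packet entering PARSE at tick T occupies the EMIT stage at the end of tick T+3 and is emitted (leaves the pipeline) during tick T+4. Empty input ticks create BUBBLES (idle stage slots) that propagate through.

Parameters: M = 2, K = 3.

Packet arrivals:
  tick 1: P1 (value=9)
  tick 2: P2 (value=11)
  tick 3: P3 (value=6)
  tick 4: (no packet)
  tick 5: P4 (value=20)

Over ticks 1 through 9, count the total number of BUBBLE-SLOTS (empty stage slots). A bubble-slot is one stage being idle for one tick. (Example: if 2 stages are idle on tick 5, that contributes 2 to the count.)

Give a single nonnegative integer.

Tick 1: [PARSE:P1(v=9,ok=F), VALIDATE:-, TRANSFORM:-, EMIT:-] out:-; bubbles=3
Tick 2: [PARSE:P2(v=11,ok=F), VALIDATE:P1(v=9,ok=F), TRANSFORM:-, EMIT:-] out:-; bubbles=2
Tick 3: [PARSE:P3(v=6,ok=F), VALIDATE:P2(v=11,ok=T), TRANSFORM:P1(v=0,ok=F), EMIT:-] out:-; bubbles=1
Tick 4: [PARSE:-, VALIDATE:P3(v=6,ok=F), TRANSFORM:P2(v=33,ok=T), EMIT:P1(v=0,ok=F)] out:-; bubbles=1
Tick 5: [PARSE:P4(v=20,ok=F), VALIDATE:-, TRANSFORM:P3(v=0,ok=F), EMIT:P2(v=33,ok=T)] out:P1(v=0); bubbles=1
Tick 6: [PARSE:-, VALIDATE:P4(v=20,ok=T), TRANSFORM:-, EMIT:P3(v=0,ok=F)] out:P2(v=33); bubbles=2
Tick 7: [PARSE:-, VALIDATE:-, TRANSFORM:P4(v=60,ok=T), EMIT:-] out:P3(v=0); bubbles=3
Tick 8: [PARSE:-, VALIDATE:-, TRANSFORM:-, EMIT:P4(v=60,ok=T)] out:-; bubbles=3
Tick 9: [PARSE:-, VALIDATE:-, TRANSFORM:-, EMIT:-] out:P4(v=60); bubbles=4
Total bubble-slots: 20

Answer: 20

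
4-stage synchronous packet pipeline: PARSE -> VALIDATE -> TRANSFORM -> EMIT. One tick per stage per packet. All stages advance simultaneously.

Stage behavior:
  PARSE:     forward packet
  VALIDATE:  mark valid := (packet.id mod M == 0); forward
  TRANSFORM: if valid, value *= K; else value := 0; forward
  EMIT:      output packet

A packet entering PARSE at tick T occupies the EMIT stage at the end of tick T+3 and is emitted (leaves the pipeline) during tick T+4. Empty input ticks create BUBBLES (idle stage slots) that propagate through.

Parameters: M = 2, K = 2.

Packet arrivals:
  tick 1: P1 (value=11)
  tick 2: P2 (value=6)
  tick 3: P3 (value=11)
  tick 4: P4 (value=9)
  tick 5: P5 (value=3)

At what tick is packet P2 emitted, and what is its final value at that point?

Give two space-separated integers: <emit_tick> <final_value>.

Tick 1: [PARSE:P1(v=11,ok=F), VALIDATE:-, TRANSFORM:-, EMIT:-] out:-; in:P1
Tick 2: [PARSE:P2(v=6,ok=F), VALIDATE:P1(v=11,ok=F), TRANSFORM:-, EMIT:-] out:-; in:P2
Tick 3: [PARSE:P3(v=11,ok=F), VALIDATE:P2(v=6,ok=T), TRANSFORM:P1(v=0,ok=F), EMIT:-] out:-; in:P3
Tick 4: [PARSE:P4(v=9,ok=F), VALIDATE:P3(v=11,ok=F), TRANSFORM:P2(v=12,ok=T), EMIT:P1(v=0,ok=F)] out:-; in:P4
Tick 5: [PARSE:P5(v=3,ok=F), VALIDATE:P4(v=9,ok=T), TRANSFORM:P3(v=0,ok=F), EMIT:P2(v=12,ok=T)] out:P1(v=0); in:P5
Tick 6: [PARSE:-, VALIDATE:P5(v=3,ok=F), TRANSFORM:P4(v=18,ok=T), EMIT:P3(v=0,ok=F)] out:P2(v=12); in:-
Tick 7: [PARSE:-, VALIDATE:-, TRANSFORM:P5(v=0,ok=F), EMIT:P4(v=18,ok=T)] out:P3(v=0); in:-
Tick 8: [PARSE:-, VALIDATE:-, TRANSFORM:-, EMIT:P5(v=0,ok=F)] out:P4(v=18); in:-
Tick 9: [PARSE:-, VALIDATE:-, TRANSFORM:-, EMIT:-] out:P5(v=0); in:-
P2: arrives tick 2, valid=True (id=2, id%2=0), emit tick 6, final value 12

Answer: 6 12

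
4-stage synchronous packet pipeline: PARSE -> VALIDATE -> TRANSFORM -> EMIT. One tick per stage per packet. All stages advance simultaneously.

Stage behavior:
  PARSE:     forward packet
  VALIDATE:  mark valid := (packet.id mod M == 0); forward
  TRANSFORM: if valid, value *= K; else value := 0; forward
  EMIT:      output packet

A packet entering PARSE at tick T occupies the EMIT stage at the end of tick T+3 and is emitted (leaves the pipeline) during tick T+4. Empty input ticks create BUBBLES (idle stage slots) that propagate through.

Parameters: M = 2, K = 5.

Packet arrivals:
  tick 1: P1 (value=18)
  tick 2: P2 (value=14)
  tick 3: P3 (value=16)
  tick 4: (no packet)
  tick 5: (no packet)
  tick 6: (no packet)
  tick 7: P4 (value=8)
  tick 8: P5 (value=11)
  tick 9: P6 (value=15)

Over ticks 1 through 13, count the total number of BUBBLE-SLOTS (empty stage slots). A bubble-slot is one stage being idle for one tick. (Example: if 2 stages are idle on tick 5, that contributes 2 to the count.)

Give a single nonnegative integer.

Answer: 28

Derivation:
Tick 1: [PARSE:P1(v=18,ok=F), VALIDATE:-, TRANSFORM:-, EMIT:-] out:-; bubbles=3
Tick 2: [PARSE:P2(v=14,ok=F), VALIDATE:P1(v=18,ok=F), TRANSFORM:-, EMIT:-] out:-; bubbles=2
Tick 3: [PARSE:P3(v=16,ok=F), VALIDATE:P2(v=14,ok=T), TRANSFORM:P1(v=0,ok=F), EMIT:-] out:-; bubbles=1
Tick 4: [PARSE:-, VALIDATE:P3(v=16,ok=F), TRANSFORM:P2(v=70,ok=T), EMIT:P1(v=0,ok=F)] out:-; bubbles=1
Tick 5: [PARSE:-, VALIDATE:-, TRANSFORM:P3(v=0,ok=F), EMIT:P2(v=70,ok=T)] out:P1(v=0); bubbles=2
Tick 6: [PARSE:-, VALIDATE:-, TRANSFORM:-, EMIT:P3(v=0,ok=F)] out:P2(v=70); bubbles=3
Tick 7: [PARSE:P4(v=8,ok=F), VALIDATE:-, TRANSFORM:-, EMIT:-] out:P3(v=0); bubbles=3
Tick 8: [PARSE:P5(v=11,ok=F), VALIDATE:P4(v=8,ok=T), TRANSFORM:-, EMIT:-] out:-; bubbles=2
Tick 9: [PARSE:P6(v=15,ok=F), VALIDATE:P5(v=11,ok=F), TRANSFORM:P4(v=40,ok=T), EMIT:-] out:-; bubbles=1
Tick 10: [PARSE:-, VALIDATE:P6(v=15,ok=T), TRANSFORM:P5(v=0,ok=F), EMIT:P4(v=40,ok=T)] out:-; bubbles=1
Tick 11: [PARSE:-, VALIDATE:-, TRANSFORM:P6(v=75,ok=T), EMIT:P5(v=0,ok=F)] out:P4(v=40); bubbles=2
Tick 12: [PARSE:-, VALIDATE:-, TRANSFORM:-, EMIT:P6(v=75,ok=T)] out:P5(v=0); bubbles=3
Tick 13: [PARSE:-, VALIDATE:-, TRANSFORM:-, EMIT:-] out:P6(v=75); bubbles=4
Total bubble-slots: 28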